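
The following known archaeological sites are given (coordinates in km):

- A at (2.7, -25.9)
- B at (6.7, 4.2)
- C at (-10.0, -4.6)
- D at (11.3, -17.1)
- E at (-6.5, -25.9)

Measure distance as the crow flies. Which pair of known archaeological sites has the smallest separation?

Pairwise distances:
A–B: 30.4 km
A–C: 24.8 km
A–D: 12.3 km
A–E: 9.2 km
B–C: 18.9 km
B–D: 21.8 km
B–E: 32.9 km
C–D: 24.7 km
C–E: 21.6 km
D–E: 19.9 km
Closest pair: A–E at 9.2 km.

A and E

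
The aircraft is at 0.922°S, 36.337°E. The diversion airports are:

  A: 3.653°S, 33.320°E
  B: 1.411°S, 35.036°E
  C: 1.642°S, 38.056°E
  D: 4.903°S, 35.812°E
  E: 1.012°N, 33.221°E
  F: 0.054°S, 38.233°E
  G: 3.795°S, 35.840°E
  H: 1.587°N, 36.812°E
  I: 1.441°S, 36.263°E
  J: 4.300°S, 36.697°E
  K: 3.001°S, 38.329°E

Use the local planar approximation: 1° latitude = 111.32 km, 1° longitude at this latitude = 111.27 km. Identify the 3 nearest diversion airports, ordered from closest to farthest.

Distances from 0.922°S, 36.337°E:
A: 452.902 km
B: 154.659 km
C: 207.387 km
D: 446.999 km
E: 408.122 km
F: 232.043 km
G: 324.568 km
H: 284.259 km
I: 58.359 km
J: 378.166 km
K: 320.454 km
Sorted: I (58.359 km) < B (154.659 km) < C (207.387 km) < F (232.043 km) < H (284.259 km) < …

I, B, C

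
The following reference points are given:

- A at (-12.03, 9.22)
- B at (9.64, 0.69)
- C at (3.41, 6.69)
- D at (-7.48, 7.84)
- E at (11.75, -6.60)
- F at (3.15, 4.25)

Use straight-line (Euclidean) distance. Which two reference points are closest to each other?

C and F

Pairwise distances:
C–F: 2.45
A–D: 4.75
B–F: 7.40
B–E: 7.59
B–C: 8.65
C–D: 10.95
D–F: 11.22
E–F: 13.84
A–C: 15.65
C–E: 15.69
A–F: 15.97
B–D: 18.55
A–B: 23.29
D–E: 24.05
A–E: 28.56
Closest pair: C–F at 2.45.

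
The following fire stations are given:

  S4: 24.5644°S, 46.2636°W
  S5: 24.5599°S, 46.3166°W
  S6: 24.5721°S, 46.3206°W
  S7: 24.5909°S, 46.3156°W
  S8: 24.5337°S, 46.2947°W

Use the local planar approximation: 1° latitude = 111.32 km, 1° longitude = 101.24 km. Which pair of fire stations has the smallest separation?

Pairwise distances:
S4–S5: 5.3891 km
S4–S6: 5.8340 km
S4–S7: 6.0347 km
S4–S8: 4.6468 km
S5–S6: 1.4172 km
S5–S7: 3.4524 km
S5–S8: 3.6636 km
S6–S7: 2.1532 km
S6–S8: 5.0148 km
S7–S8: 6.7099 km
Closest pair: S5–S6 at 1.4172 km.

S5 and S6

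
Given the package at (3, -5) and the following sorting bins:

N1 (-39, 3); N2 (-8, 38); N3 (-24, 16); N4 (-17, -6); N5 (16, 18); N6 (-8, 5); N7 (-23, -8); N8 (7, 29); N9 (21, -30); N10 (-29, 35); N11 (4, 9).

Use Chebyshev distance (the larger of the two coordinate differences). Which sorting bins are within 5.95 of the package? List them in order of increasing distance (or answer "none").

none

Distances from (3, -5):
N1: 42
N2: 43
N3: 27
N4: 20
N5: 23
N6: 11
N7: 26
N8: 34
N9: 25
N10: 40
N11: 14
Threshold 5.95: none within range.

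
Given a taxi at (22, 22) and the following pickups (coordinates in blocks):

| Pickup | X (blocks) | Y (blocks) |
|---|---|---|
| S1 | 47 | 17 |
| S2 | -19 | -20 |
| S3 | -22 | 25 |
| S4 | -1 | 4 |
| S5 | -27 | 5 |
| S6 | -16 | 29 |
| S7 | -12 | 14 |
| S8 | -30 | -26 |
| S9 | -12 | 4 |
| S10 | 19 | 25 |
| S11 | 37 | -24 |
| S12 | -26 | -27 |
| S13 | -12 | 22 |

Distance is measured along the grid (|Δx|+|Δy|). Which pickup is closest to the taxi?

S10

Distances from (22, 22):
S1: 30 blocks
S2: 83 blocks
S3: 47 blocks
S4: 41 blocks
S5: 66 blocks
S6: 45 blocks
S7: 42 blocks
S8: 100 blocks
S9: 52 blocks
S10: 6 blocks
S11: 61 blocks
S12: 97 blocks
S13: 34 blocks
Minimum: S10 at 6 blocks.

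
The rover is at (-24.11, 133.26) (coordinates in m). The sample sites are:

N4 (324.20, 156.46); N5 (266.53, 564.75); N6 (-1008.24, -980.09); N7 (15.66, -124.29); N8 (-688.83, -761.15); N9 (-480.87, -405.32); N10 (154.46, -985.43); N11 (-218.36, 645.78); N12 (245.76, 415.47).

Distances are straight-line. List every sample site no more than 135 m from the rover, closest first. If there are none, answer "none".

none

Distances from (-24.11, 133.26):
N4: √((348.31)² + (23.20)²) = √(121319.8561 + 538.2400) = 349.08 m
N5: √((290.64)² + (431.49)²) = √(84471.6096 + 186183.6201) = 520.25 m
N6: √((-984.13)² + (-1113.35)²) = √(968511.8569 + 1239548.2225) = 1485.95 m
N7: √((39.77)² + (-257.55)²) = √(1581.6529 + 66332.0025) = 260.60 m
N8: √((-664.72)² + (-894.41)²) = √(441852.6784 + 799969.2481) = 1114.37 m
N9: √((-456.76)² + (-538.58)²) = √(208629.6976 + 290068.4164) = 706.19 m
N10: √((178.57)² + (-1118.69)²) = √(31887.2449 + 1251467.3161) = 1132.85 m
N11: √((-194.25)² + (512.52)²) = √(37733.0625 + 262676.7504) = 548.10 m
N12: √((269.87)² + (282.21)²) = √(72829.8169 + 79642.4841) = 390.48 m
Threshold 135 m: none within range.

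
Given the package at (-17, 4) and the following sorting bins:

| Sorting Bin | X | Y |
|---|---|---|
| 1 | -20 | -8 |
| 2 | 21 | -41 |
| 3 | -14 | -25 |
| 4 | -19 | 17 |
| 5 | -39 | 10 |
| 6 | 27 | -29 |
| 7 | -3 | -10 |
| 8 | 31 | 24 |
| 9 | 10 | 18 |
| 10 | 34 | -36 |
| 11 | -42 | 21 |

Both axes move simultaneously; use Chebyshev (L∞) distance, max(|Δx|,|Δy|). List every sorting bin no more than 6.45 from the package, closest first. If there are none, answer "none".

none

Distances from (-17, 4):
1: 12
2: 45
3: 29
4: 13
5: 22
6: 44
7: 14
8: 48
9: 27
10: 51
11: 25
Threshold 6.45: none within range.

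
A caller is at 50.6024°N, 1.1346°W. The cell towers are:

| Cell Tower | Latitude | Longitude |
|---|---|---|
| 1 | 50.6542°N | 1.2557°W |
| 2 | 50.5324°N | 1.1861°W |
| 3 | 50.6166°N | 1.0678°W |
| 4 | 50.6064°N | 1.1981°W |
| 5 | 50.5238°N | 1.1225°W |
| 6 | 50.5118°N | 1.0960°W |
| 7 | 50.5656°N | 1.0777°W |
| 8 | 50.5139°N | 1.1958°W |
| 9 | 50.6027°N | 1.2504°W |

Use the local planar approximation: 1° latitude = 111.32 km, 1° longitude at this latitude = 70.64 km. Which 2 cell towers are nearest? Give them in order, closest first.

4, 3

Distances from 50.6024°N, 1.1346°W:
1: 10.3165 km
2: 8.5998 km
3: 4.9765 km
4: 4.5077 km
5: 8.7914 km
6: 10.4477 km
7: 5.7391 km
8: 10.7586 km
9: 8.1802 km
Sorted: 4 (4.5077 km) < 3 (4.9765 km) < 7 (5.7391 km) < 9 (8.1802 km) < …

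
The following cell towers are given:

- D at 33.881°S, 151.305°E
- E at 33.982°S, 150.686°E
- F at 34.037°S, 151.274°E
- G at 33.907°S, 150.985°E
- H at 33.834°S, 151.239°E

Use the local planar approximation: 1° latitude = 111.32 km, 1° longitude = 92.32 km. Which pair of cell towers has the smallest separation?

Pairwise distances:
D–E: 58.242 km
D–F: 17.600 km
D–G: 29.684 km
D–H: 8.031 km
E–F: 54.628 km
E–G: 28.839 km
E–H: 53.646 km
F–G: 30.353 km
F–H: 22.828 km
G–H: 24.817 km
Closest pair: D–H at 8.031 km.

D and H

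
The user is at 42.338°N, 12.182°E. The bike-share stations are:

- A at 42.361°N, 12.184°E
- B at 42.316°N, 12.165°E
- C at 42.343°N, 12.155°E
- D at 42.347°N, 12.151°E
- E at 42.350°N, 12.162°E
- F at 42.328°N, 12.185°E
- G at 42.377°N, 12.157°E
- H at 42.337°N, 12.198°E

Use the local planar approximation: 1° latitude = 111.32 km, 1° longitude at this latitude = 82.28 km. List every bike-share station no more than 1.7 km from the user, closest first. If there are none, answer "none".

F, H

Distances from 42.338°N, 12.182°E:
A: √((0.023·111.32)² + (0.002·82.28)²) = √(6.55544 + 0.02708) = 2.566 km
B: √((-0.022·111.32)² + (-0.017·82.28)²) = √(5.99780 + 1.95653) = 2.820 km
C: √((0.005·111.32)² + (-0.027·82.28)²) = √(0.30980 + 4.93533) = 2.290 km
D: √((0.009·111.32)² + (-0.031·82.28)²) = √(1.00376 + 6.50597) = 2.740 km
E: √((0.012·111.32)² + (-0.020·82.28)²) = √(1.78447 + 2.70800) = 2.120 km
F: √((-0.010·111.32)² + (0.003·82.28)²) = √(1.23921 + 0.06093) = 1.140 km
G: √((0.039·111.32)² + (-0.025·82.28)²) = √(18.84845 + 4.23125) = 4.804 km
H: √((-0.001·111.32)² + (0.016·82.28)²) = √(0.01239 + 1.73312) = 1.321 km
Threshold 1.7 km: F (1.140 km), H (1.321 km) are within range.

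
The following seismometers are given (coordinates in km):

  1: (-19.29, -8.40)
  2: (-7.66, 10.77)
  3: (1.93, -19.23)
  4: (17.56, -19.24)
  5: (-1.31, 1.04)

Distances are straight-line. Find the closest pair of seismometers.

Pairwise distances:
1–2: 22.42 km
1–3: 23.82 km
1–4: 38.41 km
1–5: 20.31 km
2–3: 31.50 km
2–4: 39.20 km
2–5: 11.62 km
3–4: 15.63 km
3–5: 20.53 km
4–5: 27.70 km
Closest pair: 2–5 at 11.62 km.

2 and 5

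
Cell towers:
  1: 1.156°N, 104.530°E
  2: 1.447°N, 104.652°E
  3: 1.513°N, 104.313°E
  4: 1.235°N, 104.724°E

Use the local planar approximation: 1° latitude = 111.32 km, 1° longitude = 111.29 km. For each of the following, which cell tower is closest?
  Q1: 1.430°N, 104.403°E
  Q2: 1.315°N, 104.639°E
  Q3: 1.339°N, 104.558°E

Q1→3; Q2→4; Q3→2

Q1 at 1.430°N, 104.403°E:
  1: √((-0.274·111.32)² + (0.127·111.29)²) = √(930.35248 + 199.76515) = 33.617 km
  2: √((0.017·111.32)² + (0.249·111.29)²) = √(3.58133 + 767.91116) = 27.776 km
  3: √((0.083·111.32)² + (-0.090·111.29)²) = √(85.36947 + 100.32226) = 13.627 km
  4: √((-0.195·111.32)² + (0.321·111.29)²) = √(471.21121 + 1276.21061) = 41.802 km
  → nearest: 3 (13.627 km)
Q2 at 1.315°N, 104.639°E:
  1: √((-0.159·111.32)² + (-0.109·111.29)²) = √(313.28575 + 147.15170) = 21.458 km
  2: √((0.132·111.32)² + (0.013·111.29)²) = √(215.92069 + 2.09314) = 14.765 km
  3: √((0.198·111.32)² + (-0.326·111.29)²) = √(485.82155 + 1316.27758) = 42.451 km
  4: √((-0.080·111.32)² + (0.085·111.29)²) = √(79.30971 + 89.48498) = 12.992 km
  → nearest: 4 (12.992 km)
Q3 at 1.339°N, 104.558°E:
  1: √((-0.183·111.32)² + (-0.028·111.29)²) = √(415.00046 + 9.71020) = 20.609 km
  2: √((0.108·111.32)² + (0.094·111.29)²) = √(144.54195 + 109.43796) = 15.937 km
  3: √((0.174·111.32)² + (-0.245·111.29)²) = √(375.18450 + 743.43748) = 33.446 km
  4: √((-0.104·111.32)² + (0.166·111.29)²) = √(134.03341 + 341.29385) = 21.802 km
  → nearest: 2 (15.937 km)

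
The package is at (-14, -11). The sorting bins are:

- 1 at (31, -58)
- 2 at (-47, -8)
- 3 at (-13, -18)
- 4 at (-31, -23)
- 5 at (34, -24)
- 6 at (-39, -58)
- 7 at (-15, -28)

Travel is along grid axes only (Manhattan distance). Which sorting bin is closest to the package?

3

Distances from (-14, -11):
1: |45| + |-47| = 45 + 47 = 92
2: |-33| + |3| = 33 + 3 = 36
3: |1| + |-7| = 1 + 7 = 8
4: |-17| + |-12| = 17 + 12 = 29
5: |48| + |-13| = 48 + 13 = 61
6: |-25| + |-47| = 25 + 47 = 72
7: |-1| + |-17| = 1 + 17 = 18
Minimum: 3 at 8.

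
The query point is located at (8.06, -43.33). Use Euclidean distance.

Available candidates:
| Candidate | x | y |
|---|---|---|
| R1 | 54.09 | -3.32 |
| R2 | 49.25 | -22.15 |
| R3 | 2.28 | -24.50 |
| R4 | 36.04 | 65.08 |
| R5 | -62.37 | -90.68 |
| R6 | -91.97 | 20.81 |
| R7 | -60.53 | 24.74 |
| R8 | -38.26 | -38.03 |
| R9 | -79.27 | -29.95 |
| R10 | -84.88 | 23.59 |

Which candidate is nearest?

Distances from (8.06, -43.33):
R1: √((46.03)² + (40.01)²) = √(2118.7609 + 1600.8001) = 60.99
R2: √((41.19)² + (21.18)²) = √(1696.6161 + 448.5924) = 46.32
R3: √((-5.78)² + (18.83)²) = √(33.4084 + 354.5689) = 19.70
R4: √((27.98)² + (108.41)²) = √(782.8804 + 11752.7281) = 111.96
R5: √((-70.43)² + (-47.35)²) = √(4960.3849 + 2242.0225) = 84.87
R6: √((-100.03)² + (64.14)²) = √(10006.0009 + 4113.9396) = 118.83
R7: √((-68.59)² + (68.07)²) = √(4704.5881 + 4633.5249) = 96.63
R8: √((-46.32)² + (5.30)²) = √(2145.5424 + 28.0900) = 46.62
R9: √((-87.33)² + (13.38)²) = √(7626.5289 + 179.0244) = 88.35
R10: √((-92.94)² + (66.92)²) = √(8637.8436 + 4478.2864) = 114.53
Minimum: R3 at 19.70.

R3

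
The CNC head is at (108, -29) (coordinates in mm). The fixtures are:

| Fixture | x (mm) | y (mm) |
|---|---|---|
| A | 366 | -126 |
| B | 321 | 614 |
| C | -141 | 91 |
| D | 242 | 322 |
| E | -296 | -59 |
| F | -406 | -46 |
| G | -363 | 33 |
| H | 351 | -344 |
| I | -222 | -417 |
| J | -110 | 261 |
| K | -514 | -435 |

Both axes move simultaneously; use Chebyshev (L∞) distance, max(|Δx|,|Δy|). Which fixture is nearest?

C

Distances from (108, -29):
A: 258 mm
B: 643 mm
C: 249 mm
D: 351 mm
E: 404 mm
F: 514 mm
G: 471 mm
H: 315 mm
I: 388 mm
J: 290 mm
K: 622 mm
Minimum: C at 249 mm.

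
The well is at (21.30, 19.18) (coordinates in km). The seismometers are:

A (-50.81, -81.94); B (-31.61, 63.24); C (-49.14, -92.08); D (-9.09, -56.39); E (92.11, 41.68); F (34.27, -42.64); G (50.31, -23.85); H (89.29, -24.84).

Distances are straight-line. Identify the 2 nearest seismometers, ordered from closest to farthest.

Distances from (21.30, 19.18):
A: √((-72.11)² + (-101.12)²) = √(5199.8521 + 10225.2544) = 124.20 km
B: √((-52.91)² + (44.06)²) = √(2799.4681 + 1941.2836) = 68.85 km
C: √((-70.44)² + (-111.26)²) = √(4961.7936 + 12378.7876) = 131.68 km
D: √((-30.39)² + (-75.57)²) = √(923.5521 + 5710.8249) = 81.45 km
E: √((70.81)² + (22.50)²) = √(5014.0561 + 506.2500) = 74.30 km
F: √((12.97)² + (-61.82)²) = √(168.2209 + 3821.7124) = 63.17 km
G: √((29.01)² + (-43.03)²) = √(841.5801 + 1851.5809) = 51.90 km
H: √((67.99)² + (-44.02)²) = √(4622.6401 + 1937.7604) = 81.00 km
Sorted: G (51.90 km) < F (63.17 km) < B (68.85 km) < E (74.30 km) < …

G, F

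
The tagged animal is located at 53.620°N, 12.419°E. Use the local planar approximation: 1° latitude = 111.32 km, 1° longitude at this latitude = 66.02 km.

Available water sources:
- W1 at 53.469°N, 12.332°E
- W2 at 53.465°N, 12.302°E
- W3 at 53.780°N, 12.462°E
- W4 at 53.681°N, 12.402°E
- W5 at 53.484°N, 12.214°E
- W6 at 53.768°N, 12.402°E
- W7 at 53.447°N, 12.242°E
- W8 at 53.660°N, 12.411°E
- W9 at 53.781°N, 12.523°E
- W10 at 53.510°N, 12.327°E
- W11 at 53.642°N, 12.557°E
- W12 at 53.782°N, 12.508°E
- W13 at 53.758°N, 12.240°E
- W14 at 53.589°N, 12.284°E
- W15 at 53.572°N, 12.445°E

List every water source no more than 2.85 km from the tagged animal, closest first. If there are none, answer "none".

Distances from 53.620°N, 12.419°E:
W1: √((-0.151·111.32)² + (-0.087·66.02)²) = √(282.55324 + 32.99055) = 17.764 km
W2: √((-0.155·111.32)² + (-0.117·66.02)²) = √(297.72122 + 59.66543) = 18.905 km
W3: √((0.160·111.32)² + (0.043·66.02)²) = √(317.23885 + 8.05913) = 18.036 km
W4: √((0.061·111.32)² + (-0.017·66.02)²) = √(46.11116 + 1.25965) = 6.883 km
W5: √((-0.136·111.32)² + (-0.205·66.02)²) = √(229.20507 + 183.17186) = 20.307 km
W6: √((0.148·111.32)² + (-0.017·66.02)²) = √(271.43749 + 1.25965) = 16.514 km
W7: √((-0.173·111.32)² + (-0.177·66.02)²) = √(370.88443 + 136.55185) = 22.526 km
W8: √((0.040·111.32)² + (-0.008·66.02)²) = √(19.82743 + 0.27895) = 4.484 km
W9: √((0.161·111.32)² + (0.104·66.02)²) = √(321.21672 + 47.14305) = 19.193 km
W10: √((-0.110·111.32)² + (-0.092·66.02)²) = √(149.94492 + 36.89153) = 13.669 km
W11: √((0.022·111.32)² + (0.138·66.02)²) = √(5.99780 + 83.00595) = 9.434 km
W12: √((0.162·111.32)² + (0.089·66.02)²) = √(325.21939 + 34.52479) = 18.967 km
W13: √((0.138·111.32)² + (-0.179·66.02)²) = √(235.99596 + 139.65520) = 19.382 km
W14: √((-0.031·111.32)² + (-0.135·66.02)²) = √(11.90885 + 79.43622) = 9.557 km
W15: √((-0.048·111.32)² + (0.026·66.02)²) = √(28.55150 + 2.94644) = 5.612 km
Threshold 2.85 km: none within range.

none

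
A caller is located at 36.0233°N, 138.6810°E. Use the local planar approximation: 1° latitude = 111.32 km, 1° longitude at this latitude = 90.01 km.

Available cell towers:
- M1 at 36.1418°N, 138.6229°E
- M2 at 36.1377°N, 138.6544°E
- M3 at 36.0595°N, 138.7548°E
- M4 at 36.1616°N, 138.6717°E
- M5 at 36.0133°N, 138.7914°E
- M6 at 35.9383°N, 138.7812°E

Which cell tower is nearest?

M3

Distances from 36.0233°N, 138.6810°E:
M1: 14.1902 km
M2: 12.9581 km
M3: 7.7695 km
M4: 15.4183 km
M5: 9.9993 km
M6: 13.0719 km
Minimum: M3 at 7.7695 km.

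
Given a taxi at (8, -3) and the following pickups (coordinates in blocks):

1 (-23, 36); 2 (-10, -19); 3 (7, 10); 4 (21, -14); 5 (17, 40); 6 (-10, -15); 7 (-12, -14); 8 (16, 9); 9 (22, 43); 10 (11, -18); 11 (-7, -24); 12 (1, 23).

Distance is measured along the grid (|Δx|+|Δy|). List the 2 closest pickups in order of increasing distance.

Distances from (8, -3):
1: 70 blocks
2: 34 blocks
3: 14 blocks
4: 24 blocks
5: 52 blocks
6: 30 blocks
7: 31 blocks
8: 20 blocks
9: 60 blocks
10: 18 blocks
11: 36 blocks
12: 33 blocks
Sorted: 3 (14 blocks) < 10 (18 blocks) < 8 (20 blocks) < 4 (24 blocks) < …

3, 10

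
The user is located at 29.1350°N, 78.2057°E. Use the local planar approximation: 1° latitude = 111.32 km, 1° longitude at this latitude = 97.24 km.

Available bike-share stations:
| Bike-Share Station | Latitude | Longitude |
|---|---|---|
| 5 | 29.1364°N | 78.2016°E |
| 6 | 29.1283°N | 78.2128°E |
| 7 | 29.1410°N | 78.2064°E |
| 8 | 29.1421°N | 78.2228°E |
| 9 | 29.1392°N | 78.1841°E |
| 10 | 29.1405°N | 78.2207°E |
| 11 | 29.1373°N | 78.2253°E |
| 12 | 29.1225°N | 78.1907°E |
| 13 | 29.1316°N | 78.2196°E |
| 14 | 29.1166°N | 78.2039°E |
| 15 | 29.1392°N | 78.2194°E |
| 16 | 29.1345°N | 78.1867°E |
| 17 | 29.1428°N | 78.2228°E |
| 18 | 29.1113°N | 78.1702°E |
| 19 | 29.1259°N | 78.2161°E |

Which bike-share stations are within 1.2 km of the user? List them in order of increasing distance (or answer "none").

5, 7, 6

Distances from 29.1350°N, 78.2057°E:
5: √((0.0014·111.32)² + (-0.0041·97.24)²) = √(0.024289 + 0.158949) = 0.4281 km
6: √((-0.0067·111.32)² + (0.0071·97.24)²) = √(0.556283 + 0.476658) = 1.0163 km
7: √((0.0060·111.32)² + (0.0007·97.24)²) = √(0.446117 + 0.004633) = 0.6714 km
8: √((0.0071·111.32)² + (0.0171·97.24)²) = √(0.624688 + 2.764917) = 1.8411 km
9: √((0.0042·111.32)² + (-0.0216·97.24)²) = √(0.218597 + 4.411613) = 2.1518 km
10: √((0.0055·111.32)² + (0.0150·97.24)²) = √(0.374862 + 2.127514) = 1.5819 km
11: √((0.0023·111.32)² + (0.0196·97.24)²) = √(0.065554 + 3.632470) = 1.9230 km
12: √((-0.0125·111.32)² + (-0.0150·97.24)²) = √(1.936272 + 2.127514) = 2.0159 km
13: √((-0.0034·111.32)² + (0.0139·97.24)²) = √(0.143253 + 1.826920) = 1.4036 km
14: √((-0.0184·111.32)² + (-0.0018·97.24)²) = √(4.195484 + 0.030636) = 2.0558 km
15: √((0.0042·111.32)² + (0.0137·97.24)²) = √(0.218597 + 1.774725) = 1.4119 km
16: √((-0.0005·111.32)² + (-0.0190·97.24)²) = √(0.003098 + 3.413478) = 1.8484 km
17: √((0.0078·111.32)² + (0.0171·97.24)²) = √(0.753938 + 2.764917) = 1.8759 km
18: √((-0.0237·111.32)² + (-0.0355·97.24)²) = √(6.960542 + 11.916442) = 4.3448 km
19: √((-0.0091·111.32)² + (0.0104·97.24)²) = √(1.026193 + 1.022720) = 1.4314 km
Threshold 1.2 km: 5 (0.4281 km), 7 (0.6714 km), 6 (1.0163 km) are within range.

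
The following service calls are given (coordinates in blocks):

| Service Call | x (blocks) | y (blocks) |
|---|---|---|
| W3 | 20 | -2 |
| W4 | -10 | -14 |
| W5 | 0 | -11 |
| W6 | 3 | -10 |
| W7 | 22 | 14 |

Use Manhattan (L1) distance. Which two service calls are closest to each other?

Pairwise distances:
W3–W4: 42 blocks
W3–W5: 29 blocks
W3–W6: 25 blocks
W3–W7: 18 blocks
W4–W5: 13 blocks
W4–W6: 17 blocks
W4–W7: 60 blocks
W5–W6: 4 blocks
W5–W7: 47 blocks
W6–W7: 43 blocks
Closest pair: W5–W6 at 4 blocks.

W5 and W6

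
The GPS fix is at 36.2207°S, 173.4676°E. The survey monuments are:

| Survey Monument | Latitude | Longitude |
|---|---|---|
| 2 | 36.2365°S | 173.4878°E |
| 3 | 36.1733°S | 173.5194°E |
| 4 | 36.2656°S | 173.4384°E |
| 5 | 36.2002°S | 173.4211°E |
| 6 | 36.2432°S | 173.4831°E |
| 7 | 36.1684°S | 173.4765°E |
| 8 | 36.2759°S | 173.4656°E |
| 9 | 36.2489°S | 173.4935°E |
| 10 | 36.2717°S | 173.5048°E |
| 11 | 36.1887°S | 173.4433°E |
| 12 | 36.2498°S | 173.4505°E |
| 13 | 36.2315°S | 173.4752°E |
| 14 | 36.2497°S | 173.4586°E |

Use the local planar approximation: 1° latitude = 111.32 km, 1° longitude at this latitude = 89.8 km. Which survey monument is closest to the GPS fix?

13

Distances from 36.2207°S, 173.4676°E:
2: √((-0.0158·111.32)² + (0.0202·89.8)²) = √(3.093574 + 3.290451) = 2.5267 km
3: √((0.0474·111.32)² + (0.0518·89.8)²) = √(27.842170 + 21.637755) = 7.0342 km
4: √((-0.0449·111.32)² + (-0.0292·89.8)²) = √(24.982683 + 6.875723) = 5.6443 km
5: √((0.0205·111.32)² + (-0.0465·89.8)²) = √(5.207798 + 17.436470) = 4.7586 km
6: √((-0.0225·111.32)² + (0.0155·89.8)²) = √(6.273522 + 1.937386) = 2.8655 km
7: √((0.0523·111.32)² + (0.0089·89.8)²) = √(33.896103 + 0.638753) = 5.8766 km
8: √((-0.0552·111.32)² + (-0.0020·89.8)²) = √(37.759354 + 0.032256) = 6.1475 km
9: √((-0.0282·111.32)² + (0.0259·89.8)²) = √(9.854727 + 5.409439) = 3.9069 km
10: √((-0.0510·111.32)² + (0.0372·89.8)²) = √(32.231962 + 11.159341) = 6.5872 km
11: √((0.0320·111.32)² + (-0.0243·89.8)²) = √(12.689554 + 4.761735) = 4.1775 km
12: √((-0.0291·111.32)² + (-0.0171·89.8)²) = √(10.493790 + 2.358006) = 3.5849 km
13: √((-0.0108·111.32)² + (0.0076·89.8)²) = √(1.445419 + 0.465779) = 1.3825 km
14: √((-0.0290·111.32)² + (-0.0090·89.8)²) = √(10.421792 + 0.653187) = 3.3279 km
Minimum: 13 at 1.3825 km.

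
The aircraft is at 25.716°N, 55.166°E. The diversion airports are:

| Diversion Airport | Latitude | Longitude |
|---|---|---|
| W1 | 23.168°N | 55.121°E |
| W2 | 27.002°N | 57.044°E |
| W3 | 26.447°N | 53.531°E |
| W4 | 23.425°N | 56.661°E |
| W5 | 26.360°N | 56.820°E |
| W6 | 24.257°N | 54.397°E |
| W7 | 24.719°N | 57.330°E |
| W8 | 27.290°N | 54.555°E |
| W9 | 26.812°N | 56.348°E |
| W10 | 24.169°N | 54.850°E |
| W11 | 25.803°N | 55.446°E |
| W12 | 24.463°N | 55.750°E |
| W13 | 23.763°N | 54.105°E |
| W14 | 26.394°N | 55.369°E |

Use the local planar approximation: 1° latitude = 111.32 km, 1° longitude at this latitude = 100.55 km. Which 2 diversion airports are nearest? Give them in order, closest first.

Distances from 25.716°N, 55.166°E:
W1: √((-2.548·111.32)² + (-0.045·100.55)²) = √(80453.55567 + 20.47336) = 283.679 km
W2: √((1.286·111.32)² + (1.878·100.55)²) = √(20494.07553 + 35657.86412) = 236.964 km
W3: √((0.731·111.32)² + (-1.635·100.55)²) = √(6621.87761 + 27027.11340) = 183.437 km
W4: √((-2.291·111.32)² + (1.495·100.55)²) = √(65042.40236 + 22596.77885) = 296.039 km
W5: √((0.644·111.32)² + (1.654·100.55)²) = √(5139.46757 + 27658.91631) = 181.103 km
W6: √((-1.459·111.32)² + (-0.769·100.55)²) = √(26378.91808 + 5978.83860) = 179.883 km
W7: √((-0.997·111.32)² + (2.164·100.55)²) = √(12317.90107 + 47345.49514) = 244.261 km
W8: √((1.574·111.32)² + (-0.611·100.55)²) = √(30701.23538 + 3774.38824) = 185.676 km
W9: √((1.096·111.32)² + (1.182·100.55)²) = √(14885.63973 + 14125.34627) = 170.326 km
W10: √((-1.547·111.32)² + (-0.316·100.55)²) = √(29656.98672 + 1009.57437) = 175.119 km
W11: √((0.087·111.32)² + (0.280·100.55)²) = √(93.79613 + 792.64772) = 29.773 km
W12: √((-1.253·111.32)² + (0.584·100.55)²) = √(19455.77510 + 3448.17933) = 151.341 km
W13: √((-1.953·111.32)² + (-1.061·100.55)²) = √(47266.22107 + 11381.37984) = 242.173 km
W14: √((0.678·111.32)² + (0.203·100.55)²) = √(5696.46959 + 416.63546) = 78.186 km
Sorted: W11 (29.773 km) < W14 (78.186 km) < W12 (151.341 km) < W9 (170.326 km) < …

W11, W14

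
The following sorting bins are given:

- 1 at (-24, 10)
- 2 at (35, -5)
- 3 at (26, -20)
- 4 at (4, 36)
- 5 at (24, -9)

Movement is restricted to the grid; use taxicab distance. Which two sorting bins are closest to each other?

3 and 5

Pairwise distances:
3–5: |-2| + |11| = 2 + 11 = 13
2–5: |-11| + |-4| = 11 + 4 = 15
2–3: |-9| + |-15| = 9 + 15 = 24
1–4: |28| + |26| = 28 + 26 = 54
4–5: |20| + |-45| = 20 + 45 = 65
1–5: |48| + |-19| = 48 + 19 = 67
2–4: |-31| + |41| = 31 + 41 = 72
1–2: |59| + |-15| = 59 + 15 = 74
3–4: |-22| + |56| = 22 + 56 = 78
1–3: |50| + |-30| = 50 + 30 = 80
Closest pair: 3–5 at 13.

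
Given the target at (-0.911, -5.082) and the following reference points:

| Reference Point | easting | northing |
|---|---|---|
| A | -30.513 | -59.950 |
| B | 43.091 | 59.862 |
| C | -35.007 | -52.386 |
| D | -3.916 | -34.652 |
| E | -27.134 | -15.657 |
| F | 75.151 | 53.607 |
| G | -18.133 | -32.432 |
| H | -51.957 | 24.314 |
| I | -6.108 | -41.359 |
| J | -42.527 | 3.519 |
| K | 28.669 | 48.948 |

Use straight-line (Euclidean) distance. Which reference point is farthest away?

Distances from (-0.911, -5.082):
A: √((-29.602)² + (-54.868)²) = √(876.27840 + 3010.49742) = 62.344
B: √((44.002)² + (64.944)²) = √(1936.17600 + 4217.72314) = 78.447
C: √((-34.096)² + (-47.304)²) = √(1162.53722 + 2237.66842) = 58.311
D: √((-3.005)² + (-29.570)²) = √(9.03003 + 874.38490) = 29.722
E: √((-26.223)² + (-10.575)²) = √(687.64573 + 111.83062) = 28.275
F: √((76.062)² + (58.689)²) = √(5785.42784 + 3444.39872) = 96.072
G: √((-17.222)² + (-27.350)²) = √(296.59728 + 748.02250) = 32.321
H: √((-51.046)² + (29.396)²) = √(2605.69412 + 864.12482) = 58.905
I: √((-5.197)² + (-36.277)²) = √(27.00881 + 1316.02073) = 36.647
J: √((-41.616)² + (8.601)²) = √(1731.89146 + 73.97720) = 42.496
K: √((29.580)² + (54.030)²) = √(874.97640 + 2919.24090) = 61.597
Maximum: F at 96.072.

F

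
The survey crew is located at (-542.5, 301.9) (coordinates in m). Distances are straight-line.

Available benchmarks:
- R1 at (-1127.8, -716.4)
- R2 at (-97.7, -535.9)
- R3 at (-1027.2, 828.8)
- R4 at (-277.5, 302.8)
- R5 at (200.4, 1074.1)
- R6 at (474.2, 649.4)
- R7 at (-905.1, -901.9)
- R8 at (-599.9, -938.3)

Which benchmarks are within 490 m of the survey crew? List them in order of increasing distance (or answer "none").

Distances from (-542.5, 301.9):
R1: √((-585.3)² + (-1018.3)²) = √(342576.090 + 1036934.890) = 1174.5 m
R2: √((444.8)² + (-837.8)²) = √(197847.040 + 701908.840) = 948.6 m
R3: √((-484.7)² + (526.9)²) = √(234934.090 + 277623.610) = 715.9 m
R4: √((265.0)² + (0.9)²) = √(70225.000 + 0.810) = 265.0 m
R5: √((742.9)² + (772.2)²) = √(551900.410 + 596292.840) = 1071.5 m
R6: √((1016.7)² + (347.5)²) = √(1033678.890 + 120756.250) = 1074.4 m
R7: √((-362.6)² + (-1203.8)²) = √(131478.760 + 1449134.440) = 1257.2 m
R8: √((-57.4)² + (-1240.2)²) = √(3294.760 + 1538096.040) = 1241.5 m
Threshold 490 m: R4 (265.0 m) is within range.

R4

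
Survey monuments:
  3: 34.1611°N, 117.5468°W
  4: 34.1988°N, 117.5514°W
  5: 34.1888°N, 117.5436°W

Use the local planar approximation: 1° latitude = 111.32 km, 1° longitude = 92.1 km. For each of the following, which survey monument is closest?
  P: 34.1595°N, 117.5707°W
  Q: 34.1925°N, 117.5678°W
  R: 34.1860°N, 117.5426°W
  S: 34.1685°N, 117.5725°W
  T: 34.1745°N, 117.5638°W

P→3; Q→4; R→5; S→3; T→3

P at 34.1595°N, 117.5707°W:
  3: 2.2084 km
  4: 4.7222 km
  5: 4.1071 km
  → nearest: 3 (2.2084 km)
Q at 34.1925°N, 117.5678°W:
  3: 3.9949 km
  4: 1.6653 km
  5: 2.2666 km
  → nearest: 4 (1.6653 km)
R at 34.1860°N, 117.5426°W:
  3: 2.7987 km
  4: 1.6393 km
  5: 0.3250 km
  → nearest: 5 (0.3250 km)
S at 34.1685°N, 117.5725°W:
  3: 2.5062 km
  4: 3.8928 km
  5: 3.4916 km
  → nearest: 3 (2.5062 km)
T at 34.1745°N, 117.5638°W:
  3: 2.1625 km
  4: 2.9363 km
  5: 2.4485 km
  → nearest: 3 (2.1625 km)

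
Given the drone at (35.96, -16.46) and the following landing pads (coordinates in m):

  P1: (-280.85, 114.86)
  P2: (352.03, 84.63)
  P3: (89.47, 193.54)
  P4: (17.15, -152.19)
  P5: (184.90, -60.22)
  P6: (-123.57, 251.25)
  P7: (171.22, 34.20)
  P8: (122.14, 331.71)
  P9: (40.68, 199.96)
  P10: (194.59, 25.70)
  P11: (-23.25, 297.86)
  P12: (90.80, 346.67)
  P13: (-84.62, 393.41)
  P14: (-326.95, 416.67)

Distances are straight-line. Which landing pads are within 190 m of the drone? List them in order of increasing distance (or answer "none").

Distances from (35.96, -16.46):
P1: 342.95 m
P2: 331.84 m
P3: 216.71 m
P4: 137.03 m
P5: 155.24 m
P6: 311.64 m
P7: 144.44 m
P8: 358.68 m
P9: 216.47 m
P10: 164.14 m
P11: 319.85 m
P12: 367.25 m
P13: 427.24 m
P14: 565.07 m
Threshold 190 m: P4 (137.03 m), P7 (144.44 m), P5 (155.24 m), P10 (164.14 m) are within range.

P4, P7, P5, P10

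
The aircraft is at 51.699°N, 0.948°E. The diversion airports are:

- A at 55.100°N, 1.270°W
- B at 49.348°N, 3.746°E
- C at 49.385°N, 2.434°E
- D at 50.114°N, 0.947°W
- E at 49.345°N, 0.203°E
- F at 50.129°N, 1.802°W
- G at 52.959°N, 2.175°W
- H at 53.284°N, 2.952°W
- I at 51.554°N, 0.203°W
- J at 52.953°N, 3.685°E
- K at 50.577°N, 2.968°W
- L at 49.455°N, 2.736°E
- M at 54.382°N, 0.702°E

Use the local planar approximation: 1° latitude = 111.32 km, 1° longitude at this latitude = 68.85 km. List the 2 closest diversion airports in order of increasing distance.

Distances from 51.699°N, 0.948°E:
A: √((3.401·111.32)² + (-2.218·68.85)²) = √(143337.44510 + 23320.13031) = 408.237 km
B: √((-2.351·111.32)² + (2.798·68.85)²) = √(68493.86187 + 37111.05575) = 324.969 km
C: √((-2.314·111.32)² + (1.486·68.85)²) = √(66354.91613 + 10467.56118) = 277.169 km
D: √((-1.585·111.32)² + (-1.895·68.85)²) = √(31131.84994 + 17022.61661) = 219.441 km
E: √((-2.354·111.32)² + (-0.745·68.85)²) = √(68668.77696 + 2630.99750) = 267.020 km
F: √((-1.570·111.32)² + (-2.750·68.85)²) = √(30545.39180 + 35848.68891) = 257.670 km
G: √((1.260·111.32)² + (-3.123·68.85)²) = √(19673.76527 + 46232.97684) = 256.723 km
H: √((1.585·111.32)² + (-3.900·68.85)²) = √(31131.84994 + 72100.30522) = 321.298 km
I: √((-0.145·111.32)² + (-1.151·68.85)²) = √(260.54479 + 6279.98399) = 80.874 km
J: √((1.254·111.32)² + (2.737·68.85)²) = √(19486.84220 + 35510.55696) = 234.515 km
K: √((-1.122·111.32)² + (-3.916·68.85)²) = √(15600.26979 + 72693.11100) = 297.142 km
L: √((-2.244·111.32)² + (1.788·68.85)²) = √(62401.07917 + 15154.54557) = 278.488 km
M: √((2.683·111.32)² + (-0.246·68.85)²) = √(89204.70075 + 286.86536) = 299.151 km
Sorted: I (80.874 km) < D (219.441 km) < J (234.515 km) < G (256.723 km) < …

I, D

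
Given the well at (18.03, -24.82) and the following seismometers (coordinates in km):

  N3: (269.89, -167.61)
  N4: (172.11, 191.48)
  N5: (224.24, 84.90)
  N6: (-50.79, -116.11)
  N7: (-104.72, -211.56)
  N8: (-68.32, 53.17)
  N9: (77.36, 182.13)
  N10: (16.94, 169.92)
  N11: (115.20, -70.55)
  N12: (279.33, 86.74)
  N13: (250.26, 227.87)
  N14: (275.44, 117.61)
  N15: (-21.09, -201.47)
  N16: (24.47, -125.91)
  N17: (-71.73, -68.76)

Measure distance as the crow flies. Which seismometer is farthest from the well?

Distances from (18.03, -24.82):
N3: √((251.86)² + (-142.79)²) = √(63433.4596 + 20388.9841) = 289.52 km
N4: √((154.08)² + (216.30)²) = √(23740.6464 + 46785.6900) = 265.57 km
N5: √((206.21)² + (109.72)²) = √(42522.5641 + 12038.4784) = 233.58 km
N6: √((-68.82)² + (-91.29)²) = √(4736.1924 + 8333.8641) = 114.32 km
N7: √((-122.75)² + (-186.74)²) = √(15067.5625 + 34871.8276) = 223.47 km
N8: √((-86.35)² + (77.99)²) = √(7456.3225 + 6082.4401) = 116.36 km
N9: √((59.33)² + (206.95)²) = √(3520.0489 + 42828.3025) = 215.29 km
N10: √((-1.09)² + (194.74)²) = √(1.1881 + 37923.6676) = 194.74 km
N11: √((97.17)² + (-45.73)²) = √(9442.0089 + 2091.2329) = 107.39 km
N12: √((261.30)² + (111.56)²) = √(68277.6900 + 12445.6336) = 284.12 km
N13: √((232.23)² + (252.69)²) = √(53930.7729 + 63852.2361) = 343.20 km
N14: √((257.41)² + (142.43)²) = √(66259.9081 + 20286.3049) = 294.19 km
N15: √((-39.12)² + (-176.65)²) = √(1530.3744 + 31205.2225) = 180.93 km
N16: √((6.44)² + (-101.09)²) = √(41.4736 + 10219.1881) = 101.29 km
N17: √((-89.76)² + (-43.94)²) = √(8056.8576 + 1930.7236) = 99.94 km
Maximum: N13 at 343.20 km.

N13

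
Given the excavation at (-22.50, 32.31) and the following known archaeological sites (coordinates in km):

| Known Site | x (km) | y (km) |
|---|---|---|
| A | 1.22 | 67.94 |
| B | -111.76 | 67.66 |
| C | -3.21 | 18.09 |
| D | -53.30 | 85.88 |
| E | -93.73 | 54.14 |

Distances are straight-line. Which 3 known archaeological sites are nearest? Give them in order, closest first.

C, A, D

Distances from (-22.50, 32.31):
A: √((23.72)² + (35.63)²) = √(562.6384 + 1269.4969) = 42.80 km
B: √((-89.26)² + (35.35)²) = √(7967.3476 + 1249.6225) = 96.01 km
C: √((19.29)² + (-14.22)²) = √(372.1041 + 202.2084) = 23.96 km
D: √((-30.80)² + (53.57)²) = √(948.6400 + 2869.7449) = 61.79 km
E: √((-71.23)² + (21.83)²) = √(5073.7129 + 476.5489) = 74.50 km
Sorted: C (23.96 km) < A (42.80 km) < D (61.79 km) < E (74.50 km) < B (96.01 km)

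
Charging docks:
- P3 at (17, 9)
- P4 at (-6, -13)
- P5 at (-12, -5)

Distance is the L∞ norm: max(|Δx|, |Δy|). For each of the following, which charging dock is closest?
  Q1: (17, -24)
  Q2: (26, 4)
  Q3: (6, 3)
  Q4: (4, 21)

Q1→P4; Q2→P3; Q3→P3; Q4→P3

Q1 at (17, -24):
  P3: 33
  P4: 23
  P5: 29
  → nearest: P4 (23)
Q2 at (26, 4):
  P3: 9
  P4: 32
  P5: 38
  → nearest: P3 (9)
Q3 at (6, 3):
  P3: 11
  P4: 16
  P5: 18
  → nearest: P3 (11)
Q4 at (4, 21):
  P3: 13
  P4: 34
  P5: 26
  → nearest: P3 (13)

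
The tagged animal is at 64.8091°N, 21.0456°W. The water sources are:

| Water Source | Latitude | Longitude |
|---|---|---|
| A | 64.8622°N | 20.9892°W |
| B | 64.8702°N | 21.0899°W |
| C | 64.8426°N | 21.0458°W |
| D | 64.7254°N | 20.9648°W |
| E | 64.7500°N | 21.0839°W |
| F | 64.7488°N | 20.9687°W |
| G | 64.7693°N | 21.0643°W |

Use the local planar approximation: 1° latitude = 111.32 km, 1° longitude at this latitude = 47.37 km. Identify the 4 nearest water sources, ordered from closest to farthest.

C, G, A, E

Distances from 64.8091°N, 21.0456°W:
A: √((0.0531·111.32)² + (0.0564·47.37)²) = √(34.941009 + 7.137810) = 6.4868 km
B: √((0.0611·111.32)² + (-0.0443·47.37)²) = √(46.262470 + 4.403664) = 7.1180 km
C: √((0.0335·111.32)² + (-0.0002·47.37)²) = √(13.907082 + 0.000090) = 3.7292 km
D: √((-0.0837·111.32)² + (0.0808·47.37)²) = √(86.815508 + 14.649726) = 10.0730 km
E: √((-0.0591·111.32)² + (-0.0383·47.37)²) = √(43.283399 + 3.291579) = 6.8246 km
F: √((-0.0603·111.32)² + (0.0769·47.37)²) = √(45.058945 + 13.269649) = 7.6373 km
G: √((-0.0398·111.32)² + (-0.0187·47.37)²) = √(19.629649 + 0.784675) = 4.5182 km
Sorted: C (3.7292 km) < G (4.5182 km) < A (6.4868 km) < E (6.8246 km) < B (7.1180 km) < F (7.6373 km) < …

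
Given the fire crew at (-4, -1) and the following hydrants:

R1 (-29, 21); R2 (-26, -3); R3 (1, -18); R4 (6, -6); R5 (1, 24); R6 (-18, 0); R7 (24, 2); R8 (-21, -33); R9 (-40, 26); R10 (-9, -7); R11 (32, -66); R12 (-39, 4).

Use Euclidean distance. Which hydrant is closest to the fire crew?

R10

Distances from (-4, -1):
R1: 33.3
R2: 22.1
R3: 17.7
R4: 11.2
R5: 25.5
R6: 14.0
R7: 28.2
R8: 36.2
R9: 45.0
R10: 7.8
R11: 74.3
R12: 35.4
Minimum: R10 at 7.8.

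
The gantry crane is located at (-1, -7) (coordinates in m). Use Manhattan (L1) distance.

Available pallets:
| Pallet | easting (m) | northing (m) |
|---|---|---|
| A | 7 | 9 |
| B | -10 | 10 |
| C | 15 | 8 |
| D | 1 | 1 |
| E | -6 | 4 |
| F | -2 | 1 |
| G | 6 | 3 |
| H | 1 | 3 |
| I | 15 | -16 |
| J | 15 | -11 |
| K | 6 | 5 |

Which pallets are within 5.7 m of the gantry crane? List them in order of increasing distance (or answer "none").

Distances from (-1, -7):
A: |8| + |16| = 8 + 16 = 24 m
B: |-9| + |17| = 9 + 17 = 26 m
C: |16| + |15| = 16 + 15 = 31 m
D: |2| + |8| = 2 + 8 = 10 m
E: |-5| + |11| = 5 + 11 = 16 m
F: |-1| + |8| = 1 + 8 = 9 m
G: |7| + |10| = 7 + 10 = 17 m
H: |2| + |10| = 2 + 10 = 12 m
I: |16| + |-9| = 16 + 9 = 25 m
J: |16| + |-4| = 16 + 4 = 20 m
K: |7| + |12| = 7 + 12 = 19 m
Threshold 5.7 m: none within range.

none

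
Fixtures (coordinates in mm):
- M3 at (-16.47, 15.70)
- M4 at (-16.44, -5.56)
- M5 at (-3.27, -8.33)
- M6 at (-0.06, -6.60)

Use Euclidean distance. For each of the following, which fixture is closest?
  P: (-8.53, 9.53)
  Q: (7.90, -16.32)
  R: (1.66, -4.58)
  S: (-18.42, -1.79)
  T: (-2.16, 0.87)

P at (-8.53, 9.53):
  M3: 10.06 mm
  M4: 17.04 mm
  M5: 18.62 mm
  M6: 18.22 mm
  → nearest: M3 (10.06 mm)
Q at (7.90, -16.32):
  M3: 40.24 mm
  M4: 26.61 mm
  M5: 13.73 mm
  M6: 12.56 mm
  → nearest: M6 (12.56 mm)
R at (1.66, -4.58):
  M3: 27.20 mm
  M4: 18.13 mm
  M5: 6.19 mm
  M6: 2.65 mm
  → nearest: M6 (2.65 mm)
S at (-18.42, -1.79):
  M3: 17.60 mm
  M4: 4.26 mm
  M5: 16.50 mm
  M6: 18.98 mm
  → nearest: M4 (4.26 mm)
T at (-2.16, 0.87):
  M3: 20.61 mm
  M4: 15.66 mm
  M5: 9.27 mm
  M6: 7.76 mm
  → nearest: M6 (7.76 mm)

P→M3; Q→M6; R→M6; S→M4; T→M6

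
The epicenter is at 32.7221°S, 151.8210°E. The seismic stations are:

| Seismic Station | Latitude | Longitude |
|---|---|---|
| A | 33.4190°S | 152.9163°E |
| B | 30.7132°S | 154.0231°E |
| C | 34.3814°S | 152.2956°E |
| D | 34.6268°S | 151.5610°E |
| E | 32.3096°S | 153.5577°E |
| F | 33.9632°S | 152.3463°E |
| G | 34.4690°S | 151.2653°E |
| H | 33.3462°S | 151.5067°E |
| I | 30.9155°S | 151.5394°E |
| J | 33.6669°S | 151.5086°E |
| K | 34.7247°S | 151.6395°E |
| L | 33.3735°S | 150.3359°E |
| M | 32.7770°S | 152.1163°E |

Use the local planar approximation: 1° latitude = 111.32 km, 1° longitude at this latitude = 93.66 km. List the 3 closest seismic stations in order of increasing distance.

Distances from 32.7221°S, 151.8210°E:
A: √((-0.6969·111.32)² + (1.0953·93.66)²) = √(6018.486966 + 10523.845951) = 128.6170 km
B: √((2.0089·111.32)² + (2.2021·93.66)²) = √(50010.711451 + 42538.520477) = 304.2191 km
C: √((-1.6593·111.32)² + (0.4746·93.66)²) = √(34118.994331 + 1975.894601) = 189.9865 km
D: √((-1.9047·111.32)² + (-0.2600·93.66)²) = √(44957.231470 + 593.000423) = 213.4250 km
E: √((0.4125·111.32)² + (1.7367·93.66)²) = √(2108.600480 + 26458.055034) = 169.0167 km
F: √((-1.2411·111.32)² + (0.5253·93.66)²) = √(19087.978913 + 2420.600443) = 146.6580 km
G: √((-1.7469·111.32)² + (-0.5557·93.66)²) = √(37816.600443 + 2708.875844) = 201.3094 km
H: √((-0.6241·111.32)² + (-0.3143·93.66)²) = √(4826.749502 + 866.556869) = 75.4540 km
I: √((1.8066·111.32)² + (-0.2816·93.66)²) = √(40445.518481 + 695.622479) = 202.8328 km
J: √((-0.9448·111.32)² + (-0.3124·93.66)²) = √(11061.809233 + 856.111552) = 109.1692 km
K: √((-2.0026·111.32)² + (-0.1815·93.66)²) = √(49697.531652 + 288.975861) = 223.5766 km
L: √((-0.6514·111.32)² + (-1.4851·93.66)²) = √(5258.258152 + 19347.270472) = 156.8615 km
M: √((-0.0549·111.32)² + (0.2953·93.66)²) = √(37.350041 + 764.953790) = 28.3250 km
Sorted: M (28.3250 km) < H (75.4540 km) < J (109.1692 km) < A (128.6170 km) < F (146.6580 km) < …

M, H, J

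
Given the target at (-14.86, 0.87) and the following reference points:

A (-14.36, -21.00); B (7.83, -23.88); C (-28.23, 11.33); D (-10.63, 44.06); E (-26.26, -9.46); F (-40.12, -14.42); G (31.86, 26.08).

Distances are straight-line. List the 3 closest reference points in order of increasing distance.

E, C, A

Distances from (-14.86, 0.87):
A: 21.88
B: 33.58
C: 16.98
D: 43.40
E: 15.38
F: 29.53
G: 53.09
Sorted: E (15.38) < C (16.98) < A (21.88) < F (29.53) < B (33.58) < …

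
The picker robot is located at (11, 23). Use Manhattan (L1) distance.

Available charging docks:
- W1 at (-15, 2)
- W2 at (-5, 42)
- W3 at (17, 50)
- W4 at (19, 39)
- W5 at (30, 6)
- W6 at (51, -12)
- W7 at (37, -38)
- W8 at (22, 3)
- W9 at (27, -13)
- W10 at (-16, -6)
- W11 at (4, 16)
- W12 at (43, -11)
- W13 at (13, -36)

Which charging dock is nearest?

W11

Distances from (11, 23):
W1: 47
W2: 35
W3: 33
W4: 24
W5: 36
W6: 75
W7: 87
W8: 31
W9: 52
W10: 56
W11: 14
W12: 66
W13: 61
Minimum: W11 at 14.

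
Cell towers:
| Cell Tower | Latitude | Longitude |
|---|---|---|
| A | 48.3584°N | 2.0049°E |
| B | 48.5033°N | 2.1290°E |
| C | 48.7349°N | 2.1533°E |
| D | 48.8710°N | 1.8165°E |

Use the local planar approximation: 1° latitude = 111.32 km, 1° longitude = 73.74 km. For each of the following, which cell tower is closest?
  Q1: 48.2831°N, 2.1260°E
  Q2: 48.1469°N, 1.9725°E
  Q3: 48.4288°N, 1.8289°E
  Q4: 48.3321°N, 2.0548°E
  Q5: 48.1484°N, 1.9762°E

Q1 at 48.2831°N, 2.1260°E:
  A: √((0.0753·111.32)² + (-0.1211·73.74)²) = √(70.264563 + 79.743364) = 12.2478 km
  B: √((0.2202·111.32)² + (0.0030·73.74)²) = √(600.870696 + 0.048938) = 24.5137 km
  C: √((0.4518·111.32)² + (0.0273·73.74)²) = √(2529.524257 + 4.052580) = 50.3346 km
  D: √((0.5879·111.32)² + (-0.3095·73.74)²) = √(4283.051690 + 520.867876) = 69.3103 km
  → nearest: A (12.2478 km)
Q2 at 48.1469°N, 1.9725°E:
  A: √((0.2115·111.32)² + (0.0324·73.74)²) = √(554.328412 + 5.708162) = 23.6651 km
  B: √((0.3564·111.32)² + (0.1565·73.74)²) = √(1574.061824 + 133.178755) = 41.3188 km
  C: √((0.5880·111.32)² + (0.1808·73.74)²) = √(4284.508882 + 177.747344) = 66.8001 km
  D: √((0.7241·111.32)² + (-0.1560·73.74)²) = √(6497.458141 + 132.329132) = 81.4235 km
  → nearest: A (23.6651 km)
Q3 at 48.4288°N, 1.8289°E:
  A: √((-0.0704·111.32)² + (0.1760·73.74)²) = √(61.417440 + 168.434713) = 15.1609 km
  B: √((0.0745·111.32)² + (0.3001·73.74)²) = √(68.779488 + 489.709194) = 23.6324 km
  C: √((0.3061·111.32)² + (0.3244·73.74)²) = √(1161.109169 + 572.226489) = 41.6333 km
  D: √((0.4422·111.32)² + (-0.0124·73.74)²) = √(2423.169934 + 0.836083) = 49.2342 km
  → nearest: A (15.1609 km)
Q4 at 48.3321°N, 2.0548°E:
  A: √((0.0263·111.32)² + (-0.0499·73.74)²) = √(8.571521 + 13.539647) = 4.7023 km
  B: √((0.1712·111.32)² + (0.0742·73.74)²) = √(363.206754 + 29.937400) = 19.8279 km
  C: √((0.4028·111.32)² + (0.0985·73.74)²) = √(2010.598337 + 52.756834) = 45.4242 km
  D: √((0.5389·111.32)² + (-0.2383·73.74)²) = √(3598.841853 + 308.783689) = 62.5110 km
  → nearest: A (4.7023 km)
Q5 at 48.1484°N, 1.9762°E:
  A: √((0.2100·111.32)² + (0.0287·73.74)²) = √(546.493480 + 4.478887) = 23.4728 km
  B: √((0.3549·111.32)² + (0.1528·73.74)²) = √(1560.840028 + 126.955925) = 41.0828 km
  C: √((0.5865·111.32)² + (0.1771·73.74)²) = √(4262.677025 + 170.546727) = 66.5825 km
  D: √((0.7226·111.32)² + (-0.1597·73.74)²) = √(6470.566572 + 138.680724) = 81.2973 km
  → nearest: A (23.4728 km)

Q1→A; Q2→A; Q3→A; Q4→A; Q5→A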